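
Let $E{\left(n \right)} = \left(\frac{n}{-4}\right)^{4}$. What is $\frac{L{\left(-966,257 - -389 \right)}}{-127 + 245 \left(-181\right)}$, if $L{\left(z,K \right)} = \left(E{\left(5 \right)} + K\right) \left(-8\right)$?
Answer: $\frac{166001}{1423104} \approx 0.11665$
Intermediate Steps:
$E{\left(n \right)} = \frac{n^{4}}{256}$ ($E{\left(n \right)} = \left(n \left(- \frac{1}{4}\right)\right)^{4} = \left(- \frac{n}{4}\right)^{4} = \frac{n^{4}}{256}$)
$L{\left(z,K \right)} = - \frac{625}{32} - 8 K$ ($L{\left(z,K \right)} = \left(\frac{5^{4}}{256} + K\right) \left(-8\right) = \left(\frac{1}{256} \cdot 625 + K\right) \left(-8\right) = \left(\frac{625}{256} + K\right) \left(-8\right) = - \frac{625}{32} - 8 K$)
$\frac{L{\left(-966,257 - -389 \right)}}{-127 + 245 \left(-181\right)} = \frac{- \frac{625}{32} - 8 \left(257 - -389\right)}{-127 + 245 \left(-181\right)} = \frac{- \frac{625}{32} - 8 \left(257 + 389\right)}{-127 - 44345} = \frac{- \frac{625}{32} - 5168}{-44472} = \left(- \frac{625}{32} - 5168\right) \left(- \frac{1}{44472}\right) = \left(- \frac{166001}{32}\right) \left(- \frac{1}{44472}\right) = \frac{166001}{1423104}$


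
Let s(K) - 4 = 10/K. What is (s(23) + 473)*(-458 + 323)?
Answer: -1482435/23 ≈ -64454.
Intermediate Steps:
s(K) = 4 + 10/K
(s(23) + 473)*(-458 + 323) = ((4 + 10/23) + 473)*(-458 + 323) = ((4 + 10*(1/23)) + 473)*(-135) = ((4 + 10/23) + 473)*(-135) = (102/23 + 473)*(-135) = (10981/23)*(-135) = -1482435/23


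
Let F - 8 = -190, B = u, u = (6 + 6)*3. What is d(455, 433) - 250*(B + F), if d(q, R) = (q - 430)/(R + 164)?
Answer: 21790525/597 ≈ 36500.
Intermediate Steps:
d(q, R) = (-430 + q)/(164 + R)
u = 36 (u = 12*3 = 36)
B = 36
F = -182 (F = 8 - 190 = -182)
d(455, 433) - 250*(B + F) = (-430 + 455)/(164 + 433) - 250*(36 - 182) = 25/597 - 250*(-146) = (1/597)*25 - 1*(-36500) = 25/597 + 36500 = 21790525/597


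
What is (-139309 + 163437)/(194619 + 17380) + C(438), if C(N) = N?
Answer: 92879690/211999 ≈ 438.11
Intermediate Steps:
(-139309 + 163437)/(194619 + 17380) + C(438) = (-139309 + 163437)/(194619 + 17380) + 438 = 24128/211999 + 438 = 92879690/211999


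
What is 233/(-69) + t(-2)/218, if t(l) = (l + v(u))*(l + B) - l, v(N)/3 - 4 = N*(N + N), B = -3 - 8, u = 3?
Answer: -54032/7521 ≈ -7.1842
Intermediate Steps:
B = -11
v(N) = 12 + 6*N² (v(N) = 12 + 3*(N*(N + N)) = 12 + 3*(N*(2*N)) = 12 + 3*(2*N²) = 12 + 6*N²)
t(l) = -l + (-11 + l)*(66 + l) (t(l) = (l + (12 + 6*3²))*(l - 11) - l = (l + (12 + 6*9))*(-11 + l) - l = (l + (12 + 54))*(-11 + l) - l = (l + 66)*(-11 + l) - l = (66 + l)*(-11 + l) - l = (-11 + l)*(66 + l) - l = -l + (-11 + l)*(66 + l))
233/(-69) + t(-2)/218 = 233/(-69) + (-726 + (-2)² + 54*(-2))/218 = 233*(-1/69) + (-726 + 4 - 108)*(1/218) = -233/69 - 830*1/218 = -233/69 - 415/109 = -54032/7521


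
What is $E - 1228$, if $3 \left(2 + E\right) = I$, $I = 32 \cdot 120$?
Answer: $50$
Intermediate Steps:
$I = 3840$
$E = 1278$ ($E = -2 + \frac{1}{3} \cdot 3840 = -2 + 1280 = 1278$)
$E - 1228 = 1278 - 1228 = 50$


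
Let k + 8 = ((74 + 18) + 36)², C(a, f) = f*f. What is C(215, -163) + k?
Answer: 42945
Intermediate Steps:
C(a, f) = f²
k = 16376 (k = -8 + ((74 + 18) + 36)² = -8 + (92 + 36)² = -8 + 128² = -8 + 16384 = 16376)
C(215, -163) + k = (-163)² + 16376 = 26569 + 16376 = 42945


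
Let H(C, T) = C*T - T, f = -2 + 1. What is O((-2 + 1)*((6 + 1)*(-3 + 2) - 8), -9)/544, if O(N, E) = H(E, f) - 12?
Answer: -1/272 ≈ -0.0036765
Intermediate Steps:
f = -1
H(C, T) = -T + C*T
O(N, E) = -11 - E (O(N, E) = -(-1 + E) - 12 = (1 - E) - 12 = -11 - E)
O((-2 + 1)*((6 + 1)*(-3 + 2) - 8), -9)/544 = (-11 - 1*(-9))/544 = (-11 + 9)*(1/544) = -2*1/544 = -1/272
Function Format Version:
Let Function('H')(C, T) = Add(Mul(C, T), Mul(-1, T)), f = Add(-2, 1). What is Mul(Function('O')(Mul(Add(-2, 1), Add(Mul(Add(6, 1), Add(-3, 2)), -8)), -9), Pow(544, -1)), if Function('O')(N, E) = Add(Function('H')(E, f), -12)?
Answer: Rational(-1, 272) ≈ -0.0036765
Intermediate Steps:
f = -1
Function('H')(C, T) = Add(Mul(-1, T), Mul(C, T))
Function('O')(N, E) = Add(-11, Mul(-1, E)) (Function('O')(N, E) = Add(Mul(-1, Add(-1, E)), -12) = Add(Add(1, Mul(-1, E)), -12) = Add(-11, Mul(-1, E)))
Mul(Function('O')(Mul(Add(-2, 1), Add(Mul(Add(6, 1), Add(-3, 2)), -8)), -9), Pow(544, -1)) = Mul(Add(-11, Mul(-1, -9)), Pow(544, -1)) = Mul(Add(-11, 9), Rational(1, 544)) = Mul(-2, Rational(1, 544)) = Rational(-1, 272)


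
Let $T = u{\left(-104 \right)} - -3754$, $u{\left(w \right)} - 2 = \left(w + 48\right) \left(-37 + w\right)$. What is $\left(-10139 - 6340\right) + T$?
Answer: $-4827$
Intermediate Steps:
$u{\left(w \right)} = 2 + \left(-37 + w\right) \left(48 + w\right)$ ($u{\left(w \right)} = 2 + \left(w + 48\right) \left(-37 + w\right) = 2 + \left(48 + w\right) \left(-37 + w\right) = 2 + \left(-37 + w\right) \left(48 + w\right)$)
$T = 11652$ ($T = \left(-1774 + \left(-104\right)^{2} + 11 \left(-104\right)\right) - -3754 = \left(-1774 + 10816 - 1144\right) + 3754 = 7898 + 3754 = 11652$)
$\left(-10139 - 6340\right) + T = \left(-10139 - 6340\right) + 11652 = -16479 + 11652 = -4827$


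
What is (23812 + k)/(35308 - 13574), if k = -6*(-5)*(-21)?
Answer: 11591/10867 ≈ 1.0666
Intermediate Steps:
k = -630 (k = 30*(-21) = -630)
(23812 + k)/(35308 - 13574) = (23812 - 630)/(35308 - 13574) = 23182/21734 = 23182*(1/21734) = 11591/10867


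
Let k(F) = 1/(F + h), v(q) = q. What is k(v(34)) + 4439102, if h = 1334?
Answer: 6072691537/1368 ≈ 4.4391e+6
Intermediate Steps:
k(F) = 1/(1334 + F) (k(F) = 1/(F + 1334) = 1/(1334 + F))
k(v(34)) + 4439102 = 1/(1334 + 34) + 4439102 = 1/1368 + 4439102 = 6072691537/1368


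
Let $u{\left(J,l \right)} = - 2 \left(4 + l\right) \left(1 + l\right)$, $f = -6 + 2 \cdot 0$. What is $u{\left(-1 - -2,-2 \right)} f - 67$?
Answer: $-91$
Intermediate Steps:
$f = -6$ ($f = -6 + 0 = -6$)
$u{\left(J,l \right)} = - 2 \left(1 + l\right) \left(4 + l\right)$
$u{\left(-1 - -2,-2 \right)} f - 67 = \left(-8 - -20 - 2 \left(-2\right)^{2}\right) \left(-6\right) - 67 = \left(-8 + 20 - 8\right) \left(-6\right) - 67 = 4 \left(-6\right) - 67 = -24 - 67 = -91$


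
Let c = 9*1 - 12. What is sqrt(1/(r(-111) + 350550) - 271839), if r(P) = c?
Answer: 2*I*sqrt(8351111497356201)/350547 ≈ 521.38*I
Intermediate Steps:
c = -3 (c = 9 - 12 = -3)
r(P) = -3
sqrt(1/(r(-111) + 350550) - 271839) = sqrt(1/(-3 + 350550) - 271839) = sqrt(1/350547 - 271839) = sqrt(-95292345932/350547) = 2*I*sqrt(8351111497356201)/350547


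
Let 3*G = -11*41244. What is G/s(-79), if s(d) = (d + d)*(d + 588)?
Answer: 75614/40211 ≈ 1.8804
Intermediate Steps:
s(d) = 2*d*(588 + d) (s(d) = (2*d)*(588 + d) = 2*d*(588 + d))
G = -151228 (G = (-11*41244)/3 = (1/3)*(-453684) = -151228)
G/s(-79) = -151228*(-1/(158*(588 - 79))) = -151228/(2*(-79)*509) = -151228/(-80422) = -151228*(-1/80422) = 75614/40211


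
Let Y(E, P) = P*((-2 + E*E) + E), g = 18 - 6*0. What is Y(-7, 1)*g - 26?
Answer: 694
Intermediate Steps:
g = 18 (g = 18 - 1*0 = 18 + 0 = 18)
Y(E, P) = P*(-2 + E + E**2) (Y(E, P) = P*((-2 + E**2) + E) = P*(-2 + E + E**2))
Y(-7, 1)*g - 26 = (1*(-2 - 7 + (-7)**2))*18 - 26 = (1*(-2 - 7 + 49))*18 - 26 = (1*40)*18 - 26 = 40*18 - 26 = 720 - 26 = 694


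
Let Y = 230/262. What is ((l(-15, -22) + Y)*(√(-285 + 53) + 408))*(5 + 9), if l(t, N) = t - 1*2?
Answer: -12063744/131 - 59136*I*√58/131 ≈ -92090.0 - 3437.9*I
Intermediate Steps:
Y = 115/131 (Y = 230*(1/262) = 115/131 ≈ 0.87786)
l(t, N) = -2 + t (l(t, N) = t - 2 = -2 + t)
((l(-15, -22) + Y)*(√(-285 + 53) + 408))*(5 + 9) = (((-2 - 15) + 115/131)*(√(-285 + 53) + 408))*(5 + 9) = ((-17 + 115/131)*(√(-232) + 408))*14 = -2112*(2*I*√58 + 408)/131*14 = -2112*(408 + 2*I*√58)/131*14 = (-861696/131 - 4224*I*√58/131)*14 = -12063744/131 - 59136*I*√58/131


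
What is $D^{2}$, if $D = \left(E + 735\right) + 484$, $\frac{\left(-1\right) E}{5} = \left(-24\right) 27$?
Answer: $19882681$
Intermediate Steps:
$E = 3240$ ($E = - 5 \left(\left(-24\right) 27\right) = \left(-5\right) \left(-648\right) = 3240$)
$D = 4459$ ($D = \left(3240 + 735\right) + 484 = 3975 + 484 = 4459$)
$D^{2} = 4459^{2} = 19882681$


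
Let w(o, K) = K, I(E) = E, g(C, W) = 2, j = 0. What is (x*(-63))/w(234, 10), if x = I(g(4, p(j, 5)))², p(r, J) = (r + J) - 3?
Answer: -126/5 ≈ -25.200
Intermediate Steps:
p(r, J) = -3 + J + r (p(r, J) = (J + r) - 3 = -3 + J + r)
x = 4 (x = 2² = 4)
(x*(-63))/w(234, 10) = (4*(-63))/10 = -252*⅒ = -126/5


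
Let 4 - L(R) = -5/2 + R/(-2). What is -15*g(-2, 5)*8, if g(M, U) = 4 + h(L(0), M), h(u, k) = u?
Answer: -1260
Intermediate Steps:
L(R) = 13/2 + R/2 (L(R) = 4 - (-5/2 + R/(-2)) = 4 - (-5*½ + R*(-½)) = 4 - (-5/2 - R/2) = 4 + (5/2 + R/2) = 13/2 + R/2)
g(M, U) = 21/2 (g(M, U) = 4 + (13/2 + (½)*0) = 4 + (13/2 + 0) = 4 + 13/2 = 21/2)
-15*g(-2, 5)*8 = -15*21/2*8 = -315/2*8 = -1260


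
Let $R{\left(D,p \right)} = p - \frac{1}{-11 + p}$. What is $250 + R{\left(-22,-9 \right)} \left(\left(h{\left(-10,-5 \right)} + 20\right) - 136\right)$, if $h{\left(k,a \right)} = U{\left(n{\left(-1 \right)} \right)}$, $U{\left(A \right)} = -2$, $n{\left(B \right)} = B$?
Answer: $\frac{13061}{10} \approx 1306.1$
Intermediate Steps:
$h{\left(k,a \right)} = -2$
$250 + R{\left(-22,-9 \right)} \left(\left(h{\left(-10,-5 \right)} + 20\right) - 136\right) = 250 + \frac{-1 + \left(-9\right)^{2} - -99}{-11 - 9} \left(\left(-2 + 20\right) - 136\right) = 250 + \frac{-1 + 81 + 99}{-20} \left(18 - 136\right) = 250 + \left(- \frac{1}{20}\right) 179 \left(-118\right) = 250 - - \frac{10561}{10} = 250 + \frac{10561}{10} = \frac{13061}{10}$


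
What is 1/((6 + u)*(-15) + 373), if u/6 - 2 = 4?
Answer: -1/257 ≈ -0.0038911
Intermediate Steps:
u = 36 (u = 12 + 6*4 = 12 + 24 = 36)
1/((6 + u)*(-15) + 373) = 1/((6 + 36)*(-15) + 373) = 1/(42*(-15) + 373) = 1/(-630 + 373) = 1/(-257) = -1/257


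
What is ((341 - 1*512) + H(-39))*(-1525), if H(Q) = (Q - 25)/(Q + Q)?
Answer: 10121425/39 ≈ 2.5952e+5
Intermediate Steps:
H(Q) = (-25 + Q)/(2*Q) (H(Q) = (-25 + Q)/((2*Q)) = (-25 + Q)*(1/(2*Q)) = (-25 + Q)/(2*Q))
((341 - 1*512) + H(-39))*(-1525) = ((341 - 1*512) + (½)*(-25 - 39)/(-39))*(-1525) = ((341 - 512) + (½)*(-1/39)*(-64))*(-1525) = (-171 + 32/39)*(-1525) = -6637/39*(-1525) = 10121425/39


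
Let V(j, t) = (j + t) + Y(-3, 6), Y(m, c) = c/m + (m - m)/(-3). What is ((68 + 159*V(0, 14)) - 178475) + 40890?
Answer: -135609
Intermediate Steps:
Y(m, c) = c/m (Y(m, c) = c/m + 0*(-1/3) = c/m + 0 = c/m)
V(j, t) = -2 + j + t (V(j, t) = (j + t) + 6/(-3) = (j + t) + 6*(-1/3) = (j + t) - 2 = -2 + j + t)
((68 + 159*V(0, 14)) - 178475) + 40890 = ((68 + 159*(-2 + 0 + 14)) - 178475) + 40890 = ((68 + 159*12) - 178475) + 40890 = ((68 + 1908) - 178475) + 40890 = (1976 - 178475) + 40890 = -176499 + 40890 = -135609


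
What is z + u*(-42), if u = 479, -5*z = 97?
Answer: -100687/5 ≈ -20137.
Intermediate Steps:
z = -97/5 (z = -1/5*97 = -97/5 ≈ -19.400)
z + u*(-42) = -97/5 + 479*(-42) = -97/5 - 20118 = -100687/5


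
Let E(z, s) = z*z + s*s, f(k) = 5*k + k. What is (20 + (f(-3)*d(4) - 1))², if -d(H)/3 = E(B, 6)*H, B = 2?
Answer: 74978281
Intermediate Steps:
f(k) = 6*k
E(z, s) = s² + z² (E(z, s) = z² + s² = s² + z²)
d(H) = -120*H (d(H) = -3*(6² + 2²)*H = -3*(36 + 4)*H = -120*H)
(20 + (f(-3)*d(4) - 1))² = (20 + ((6*(-3))*(-120*4) - 1))² = (20 + (-18*(-480) - 1))² = (20 + (8640 - 1))² = (20 + 8639)² = 8659² = 74978281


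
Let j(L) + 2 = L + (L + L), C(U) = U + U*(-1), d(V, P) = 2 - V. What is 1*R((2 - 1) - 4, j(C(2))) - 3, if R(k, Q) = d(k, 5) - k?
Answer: 5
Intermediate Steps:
C(U) = 0 (C(U) = U - U = 0)
j(L) = -2 + 3*L (j(L) = -2 + (L + (L + L)) = -2 + (L + 2*L) = -2 + 3*L)
R(k, Q) = 2 - 2*k (R(k, Q) = (2 - k) - k = 2 - 2*k)
1*R((2 - 1) - 4, j(C(2))) - 3 = 1*(2 - 2*((2 - 1) - 4)) - 3 = 1*(2 - 2*(1 - 4)) - 3 = 1*(2 - 2*(-3)) - 3 = 1*(2 + 6) - 3 = 1*8 - 3 = 8 - 3 = 5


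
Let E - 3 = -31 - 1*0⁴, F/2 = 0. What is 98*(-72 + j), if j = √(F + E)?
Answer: -7056 + 196*I*√7 ≈ -7056.0 + 518.57*I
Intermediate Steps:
F = 0 (F = 2*0 = 0)
E = -28 (E = 3 + (-31 - 1*0⁴) = 3 + (-31 - 1*0) = 3 + (-31 + 0) = 3 - 31 = -28)
j = 2*I*√7 (j = √(0 - 28) = √(-28) = 2*I*√7 ≈ 5.2915*I)
98*(-72 + j) = 98*(-72 + 2*I*√7) = -7056 + 196*I*√7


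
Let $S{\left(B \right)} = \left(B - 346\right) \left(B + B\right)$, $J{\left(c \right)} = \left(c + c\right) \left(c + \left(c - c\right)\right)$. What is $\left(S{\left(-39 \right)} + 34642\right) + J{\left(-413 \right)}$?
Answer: $405810$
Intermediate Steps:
$J{\left(c \right)} = 2 c^{2}$ ($J{\left(c \right)} = 2 c \left(c + 0\right) = 2 c c = 2 c^{2}$)
$S{\left(B \right)} = 2 B \left(-346 + B\right)$ ($S{\left(B \right)} = \left(-346 + B\right) 2 B = 2 B \left(-346 + B\right)$)
$\left(S{\left(-39 \right)} + 34642\right) + J{\left(-413 \right)} = \left(2 \left(-39\right) \left(-346 - 39\right) + 34642\right) + 2 \left(-413\right)^{2} = \left(2 \left(-39\right) \left(-385\right) + 34642\right) + 2 \cdot 170569 = \left(30030 + 34642\right) + 341138 = 64672 + 341138 = 405810$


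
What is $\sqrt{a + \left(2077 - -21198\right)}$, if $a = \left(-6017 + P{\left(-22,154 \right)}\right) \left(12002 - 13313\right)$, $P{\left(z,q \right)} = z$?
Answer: $2 \sqrt{1985101} \approx 2817.9$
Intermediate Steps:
$a = 7917129$ ($a = \left(-6017 - 22\right) \left(12002 - 13313\right) = \left(-6039\right) \left(-1311\right) = 7917129$)
$\sqrt{a + \left(2077 - -21198\right)} = \sqrt{7917129 + \left(2077 - -21198\right)} = \sqrt{7917129 + \left(2077 + 21198\right)} = \sqrt{7917129 + 23275} = \sqrt{7940404} = 2 \sqrt{1985101}$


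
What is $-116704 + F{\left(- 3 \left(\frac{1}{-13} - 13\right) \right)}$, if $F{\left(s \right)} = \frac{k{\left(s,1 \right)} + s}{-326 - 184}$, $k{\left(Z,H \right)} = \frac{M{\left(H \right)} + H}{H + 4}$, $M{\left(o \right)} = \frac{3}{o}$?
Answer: $- \frac{1934370101}{16575} \approx -1.167 \cdot 10^{5}$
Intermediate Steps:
$k{\left(Z,H \right)} = \frac{H + \frac{3}{H}}{4 + H}$ ($k{\left(Z,H \right)} = \frac{\frac{3}{H} + H}{H + 4} = \frac{H + \frac{3}{H}}{4 + H}$)
$F{\left(s \right)} = - \frac{2}{1275} - \frac{s}{510}$ ($F{\left(s \right)} = \frac{\frac{3 + 1^{2}}{1 \left(4 + 1\right)} + s}{-326 - 184} = \frac{1 \cdot \frac{1}{5} \left(3 + 1\right) + s}{-510} = \left(1 \cdot \frac{1}{5} \cdot 4 + s\right) \left(- \frac{1}{510}\right) = \left(\frac{4}{5} + s\right) \left(- \frac{1}{510}\right) = - \frac{2}{1275} - \frac{s}{510}$)
$-116704 + F{\left(- 3 \left(\frac{1}{-13} - 13\right) \right)} = -116704 - \left(\frac{2}{1275} + \frac{\left(-3\right) \left(\frac{1}{-13} - 13\right)}{510}\right) = -116704 - \left(\frac{2}{1275} + \frac{\left(-3\right) \left(- \frac{1}{13} - 13\right)}{510}\right) = -116704 - \left(\frac{2}{1275} + \frac{\left(-3\right) \left(- \frac{170}{13}\right)}{510}\right) = -116704 - \frac{1301}{16575} = - \frac{1934370101}{16575}$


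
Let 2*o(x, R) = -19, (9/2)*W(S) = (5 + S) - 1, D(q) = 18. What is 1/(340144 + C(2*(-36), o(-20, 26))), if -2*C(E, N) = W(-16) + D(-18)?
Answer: 3/1020409 ≈ 2.9400e-6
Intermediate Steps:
W(S) = 8/9 + 2*S/9 (W(S) = 2*((5 + S) - 1)/9 = 2*(4 + S)/9 = 8/9 + 2*S/9)
o(x, R) = -19/2 (o(x, R) = (1/2)*(-19) = -19/2)
C(E, N) = -23/3 (C(E, N) = -((8/9 + (2/9)*(-16)) + 18)/2 = -((8/9 - 32/9) + 18)/2 = -(-8/3 + 18)/2 = -1/2*46/3 = -23/3)
1/(340144 + C(2*(-36), o(-20, 26))) = 1/(340144 - 23/3) = 1/(1020409/3) = 3/1020409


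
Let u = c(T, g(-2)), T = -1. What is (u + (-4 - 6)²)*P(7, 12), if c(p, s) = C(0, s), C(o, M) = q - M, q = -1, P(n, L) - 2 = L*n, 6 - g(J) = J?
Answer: 7826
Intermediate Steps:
g(J) = 6 - J
P(n, L) = 2 + L*n
C(o, M) = -1 - M
c(p, s) = -1 - s
u = -9 (u = -1 - (6 - 1*(-2)) = -1 - (6 + 2) = -1 - 1*8 = -1 - 8 = -9)
(u + (-4 - 6)²)*P(7, 12) = (-9 + (-4 - 6)²)*(2 + 12*7) = (-9 + (-10)²)*(2 + 84) = (-9 + 100)*86 = 91*86 = 7826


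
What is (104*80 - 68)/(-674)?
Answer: -4126/337 ≈ -12.243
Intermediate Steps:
(104*80 - 68)/(-674) = (8320 - 68)*(-1/674) = 8252*(-1/674) = -4126/337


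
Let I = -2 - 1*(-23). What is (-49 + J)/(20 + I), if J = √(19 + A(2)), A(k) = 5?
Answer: -49/41 + 2*√6/41 ≈ -1.0756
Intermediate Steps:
I = 21 (I = -2 + 23 = 21)
J = 2*√6 (J = √(19 + 5) = √24 = 2*√6 ≈ 4.8990)
(-49 + J)/(20 + I) = (-49 + 2*√6)/(20 + 21) = (-49 + 2*√6)/41 = (-49 + 2*√6)*(1/41) = -49/41 + 2*√6/41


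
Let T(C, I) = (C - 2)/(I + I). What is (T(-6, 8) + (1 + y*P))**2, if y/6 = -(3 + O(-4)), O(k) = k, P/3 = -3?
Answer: 11449/4 ≈ 2862.3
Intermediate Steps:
P = -9 (P = 3*(-3) = -9)
y = 6 (y = 6*(-(3 - 4)) = 6*(-1*(-1)) = 6*1 = 6)
T(C, I) = (-2 + C)/(2*I) (T(C, I) = (-2 + C)/((2*I)) = (-2 + C)*(1/(2*I)) = (-2 + C)/(2*I))
(T(-6, 8) + (1 + y*P))**2 = ((1/2)*(-2 - 6)/8 + (1 + 6*(-9)))**2 = ((1/2)*(1/8)*(-8) + (1 - 54))**2 = (-1/2 - 53)**2 = (-107/2)**2 = 11449/4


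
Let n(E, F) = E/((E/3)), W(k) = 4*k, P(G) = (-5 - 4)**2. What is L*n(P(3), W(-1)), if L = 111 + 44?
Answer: 465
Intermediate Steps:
P(G) = 81 (P(G) = (-9)**2 = 81)
n(E, F) = 3 (n(E, F) = E/((E*(1/3))) = E/((E/3)) = E*(3/E) = 3)
L = 155
L*n(P(3), W(-1)) = 155*3 = 465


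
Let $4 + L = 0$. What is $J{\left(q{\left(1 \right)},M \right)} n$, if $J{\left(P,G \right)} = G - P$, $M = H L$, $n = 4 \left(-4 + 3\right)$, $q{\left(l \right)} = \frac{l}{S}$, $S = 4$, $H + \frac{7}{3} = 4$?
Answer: $\frac{83}{3} \approx 27.667$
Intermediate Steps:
$H = \frac{5}{3}$ ($H = - \frac{7}{3} + 4 = \frac{5}{3} \approx 1.6667$)
$q{\left(l \right)} = \frac{l}{4}$
$n = -4$ ($n = 4 \left(-1\right) = -4$)
$L = -4$ ($L = -4 + 0 = -4$)
$M = - \frac{20}{3}$ ($M = \frac{5}{3} \left(-4\right) = - \frac{20}{3} \approx -6.6667$)
$J{\left(q{\left(1 \right)},M \right)} n = \left(- \frac{20}{3} - \frac{1}{4} \cdot 1\right) \left(-4\right) = \left(- \frac{20}{3} - \frac{1}{4}\right) \left(-4\right) = \left(- \frac{83}{12}\right) \left(-4\right) = \frac{83}{3}$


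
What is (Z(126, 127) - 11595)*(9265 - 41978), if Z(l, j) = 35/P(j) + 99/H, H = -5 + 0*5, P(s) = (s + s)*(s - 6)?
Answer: 58387671810533/153670 ≈ 3.7995e+8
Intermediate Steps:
P(s) = 2*s*(-6 + s) (P(s) = (2*s)*(-6 + s) = 2*s*(-6 + s))
H = -5 (H = -5 + 0 = -5)
Z(l, j) = -99/5 + 35/(2*j*(-6 + j)) (Z(l, j) = 35/((2*j*(-6 + j))) + 99/(-5) = 35*(1/(2*j*(-6 + j))) + 99*(-1/5) = 35/(2*j*(-6 + j)) - 99/5 = -99/5 + 35/(2*j*(-6 + j)))
(Z(126, 127) - 11595)*(9265 - 41978) = ((1/10)*(175 - 198*127*(-6 + 127))/(127*(-6 + 127)) - 11595)*(9265 - 41978) = ((1/10)*(1/127)*(175 - 198*127*121)/121 - 11595)*(-32713) = ((1/10)*(1/127)*(1/121)*(175 - 3042666) - 11595)*(-32713) = ((1/10)*(1/127)*(1/121)*(-3042491) - 11595)*(-32713) = (-3042491/153670 - 11595)*(-32713) = -1784846141/153670*(-32713) = 58387671810533/153670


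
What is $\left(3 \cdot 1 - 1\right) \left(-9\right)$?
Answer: $-18$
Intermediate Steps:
$\left(3 \cdot 1 - 1\right) \left(-9\right) = \left(3 - 1\right) \left(-9\right) = 2 \left(-9\right) = -18$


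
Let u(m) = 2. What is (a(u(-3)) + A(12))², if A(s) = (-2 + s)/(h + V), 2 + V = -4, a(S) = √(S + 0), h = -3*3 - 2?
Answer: 678/289 - 20*√2/17 ≈ 0.68224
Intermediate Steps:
h = -11 (h = -9 - 2 = -11)
a(S) = √S
V = -6 (V = -2 - 4 = -6)
A(s) = 2/17 - s/17 (A(s) = (-2 + s)/(-11 - 6) = (-2 + s)/(-17) = (-2 + s)*(-1/17) = 2/17 - s/17)
(a(u(-3)) + A(12))² = (√2 + (2/17 - 1/17*12))² = (√2 + (2/17 - 12/17))² = (√2 - 10/17)² = (-10/17 + √2)²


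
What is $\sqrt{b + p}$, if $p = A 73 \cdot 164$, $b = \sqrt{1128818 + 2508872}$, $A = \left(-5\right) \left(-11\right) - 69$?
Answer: $\sqrt{-167608 + \sqrt{3637690}} \approx 407.06 i$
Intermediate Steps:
$A = -14$ ($A = 55 - 69 = -14$)
$b = \sqrt{3637690} \approx 1907.3$
$p = -167608$ ($p = \left(-14\right) 73 \cdot 164 = \left(-1022\right) 164 = -167608$)
$\sqrt{b + p} = \sqrt{\sqrt{3637690} - 167608} = \sqrt{-167608 + \sqrt{3637690}}$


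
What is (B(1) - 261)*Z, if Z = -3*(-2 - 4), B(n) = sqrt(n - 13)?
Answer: -4698 + 36*I*sqrt(3) ≈ -4698.0 + 62.354*I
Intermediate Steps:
B(n) = sqrt(-13 + n)
Z = 18 (Z = -3*(-6) = 18)
(B(1) - 261)*Z = (sqrt(-13 + 1) - 261)*18 = (sqrt(-12) - 261)*18 = (2*I*sqrt(3) - 261)*18 = (-261 + 2*I*sqrt(3))*18 = -4698 + 36*I*sqrt(3)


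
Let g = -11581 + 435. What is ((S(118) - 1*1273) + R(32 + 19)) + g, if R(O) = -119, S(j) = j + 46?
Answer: -12374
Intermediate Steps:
S(j) = 46 + j
g = -11146
((S(118) - 1*1273) + R(32 + 19)) + g = (((46 + 118) - 1*1273) - 119) - 11146 = ((164 - 1273) - 119) - 11146 = (-1109 - 119) - 11146 = -1228 - 11146 = -12374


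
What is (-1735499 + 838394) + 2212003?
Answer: 1314898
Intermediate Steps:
(-1735499 + 838394) + 2212003 = -897105 + 2212003 = 1314898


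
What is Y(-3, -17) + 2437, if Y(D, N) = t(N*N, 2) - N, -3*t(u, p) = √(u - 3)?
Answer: 2454 - √286/3 ≈ 2448.4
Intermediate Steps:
t(u, p) = -√(-3 + u)/3 (t(u, p) = -√(u - 3)/3 = -√(-3 + u)/3)
Y(D, N) = -N - √(-3 + N²)/3 (Y(D, N) = -√(-3 + N*N)/3 - N = -√(-3 + N²)/3 - N = -N - √(-3 + N²)/3)
Y(-3, -17) + 2437 = (-1*(-17) - √(-3 + (-17)²)/3) + 2437 = (17 - √(-3 + 289)/3) + 2437 = (17 - √286/3) + 2437 = 2454 - √286/3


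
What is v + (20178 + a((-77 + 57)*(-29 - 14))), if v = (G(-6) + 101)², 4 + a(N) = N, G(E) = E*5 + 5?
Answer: 26810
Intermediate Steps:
G(E) = 5 + 5*E (G(E) = 5*E + 5 = 5 + 5*E)
a(N) = -4 + N
v = 5776 (v = ((5 + 5*(-6)) + 101)² = ((5 - 30) + 101)² = (-25 + 101)² = 76² = 5776)
v + (20178 + a((-77 + 57)*(-29 - 14))) = 5776 + (20178 + (-4 + (-77 + 57)*(-29 - 14))) = 5776 + (20178 + (-4 - 20*(-43))) = 5776 + (20178 + (-4 + 860)) = 5776 + (20178 + 856) = 5776 + 21034 = 26810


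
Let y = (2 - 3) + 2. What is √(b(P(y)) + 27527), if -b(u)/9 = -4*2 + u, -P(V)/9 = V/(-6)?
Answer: √110342/2 ≈ 166.09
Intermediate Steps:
y = 1 (y = -1 + 2 = 1)
P(V) = 3*V/2 (P(V) = -9*V/(-6) = -9*V*(-1)/6 = -(-3)*V/2 = 3*V/2)
b(u) = 72 - 9*u (b(u) = -9*(-4*2 + u) = -9*(-8 + u) = 72 - 9*u)
√(b(P(y)) + 27527) = √((72 - 27/2) + 27527) = √(117/2 + 27527) = √(55171/2) = √110342/2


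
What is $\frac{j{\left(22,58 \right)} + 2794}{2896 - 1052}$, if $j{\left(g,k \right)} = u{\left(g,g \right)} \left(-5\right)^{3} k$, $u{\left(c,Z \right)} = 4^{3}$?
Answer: $- \frac{230603}{922} \approx -250.11$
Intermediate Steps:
$u{\left(c,Z \right)} = 64$
$j{\left(g,k \right)} = - 8000 k$ ($j{\left(g,k \right)} = 64 \left(-5\right)^{3} k = 64 \left(-125\right) k = - 8000 k$)
$\frac{j{\left(22,58 \right)} + 2794}{2896 - 1052} = \frac{\left(-8000\right) 58 + 2794}{2896 - 1052} = \frac{-464000 + 2794}{1844} = \left(-461206\right) \frac{1}{1844} = - \frac{230603}{922}$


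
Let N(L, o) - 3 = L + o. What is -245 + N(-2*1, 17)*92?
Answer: 1411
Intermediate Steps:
N(L, o) = 3 + L + o (N(L, o) = 3 + (L + o) = 3 + L + o)
-245 + N(-2*1, 17)*92 = -245 + (3 - 2*1 + 17)*92 = -245 + (3 - 2 + 17)*92 = -245 + 18*92 = -245 + 1656 = 1411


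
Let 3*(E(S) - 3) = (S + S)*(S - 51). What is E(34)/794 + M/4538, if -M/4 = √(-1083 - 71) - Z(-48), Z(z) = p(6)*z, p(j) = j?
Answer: -3974575/5404758 - 2*I*√1154/2269 ≈ -0.73538 - 0.029943*I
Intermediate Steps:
E(S) = 3 + 2*S*(-51 + S)/3 (E(S) = 3 + ((S + S)*(S - 51))/3 = 3 + ((2*S)*(-51 + S))/3 = 3 + (2*S*(-51 + S))/3 = 3 + 2*S*(-51 + S)/3)
Z(z) = 6*z
M = -1152 - 4*I*√1154 (M = -4*(√(-1083 - 71) - 6*(-48)) = -4*(√(-1154) - 1*(-288)) = -4*(I*√1154 + 288) = -4*(288 + I*√1154) = -1152 - 4*I*√1154 ≈ -1152.0 - 135.88*I)
E(34)/794 + M/4538 = (3 - 34*34 + (⅔)*34²)/794 + (-1152 - 4*I*√1154)/4538 = (3 - 1156 + (⅔)*1156)*(1/794) + (-1152 - 4*I*√1154)*(1/4538) = (3 - 1156 + 2312/3)*(1/794) + (-576/2269 - 2*I*√1154/2269) = -1147/3*1/794 + (-576/2269 - 2*I*√1154/2269) = -1147/2382 + (-576/2269 - 2*I*√1154/2269) = -3974575/5404758 - 2*I*√1154/2269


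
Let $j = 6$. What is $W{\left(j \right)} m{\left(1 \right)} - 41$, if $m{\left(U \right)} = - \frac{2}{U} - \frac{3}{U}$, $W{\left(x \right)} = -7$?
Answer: $-6$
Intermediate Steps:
$m{\left(U \right)} = - \frac{5}{U}$
$W{\left(j \right)} m{\left(1 \right)} - 41 = - 7 \left(- \frac{5}{1}\right) - 41 = - 7 \left(\left(-5\right) 1\right) - 41 = \left(-7\right) \left(-5\right) - 41 = 35 - 41 = -6$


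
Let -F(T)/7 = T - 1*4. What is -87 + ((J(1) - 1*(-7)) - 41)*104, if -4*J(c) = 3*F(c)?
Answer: -5261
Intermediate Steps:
F(T) = 28 - 7*T (F(T) = -7*(T - 1*4) = -7*(T - 4) = -7*(-4 + T) = 28 - 7*T)
J(c) = -21 + 21*c/4 (J(c) = -3*(28 - 7*c)/4 = -(84 - 21*c)/4 = -21 + 21*c/4)
-87 + ((J(1) - 1*(-7)) - 41)*104 = -87 + (((-21 + (21/4)*1) - 1*(-7)) - 41)*104 = -87 + (((-21 + 21/4) + 7) - 41)*104 = -87 + ((-63/4 + 7) - 41)*104 = -87 + (-35/4 - 41)*104 = -87 - 199/4*104 = -87 - 5174 = -5261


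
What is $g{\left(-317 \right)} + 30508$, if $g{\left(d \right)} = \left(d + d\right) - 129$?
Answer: $29745$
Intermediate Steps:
$g{\left(d \right)} = -129 + 2 d$ ($g{\left(d \right)} = 2 d - 129 = -129 + 2 d$)
$g{\left(-317 \right)} + 30508 = \left(-129 + 2 \left(-317\right)\right) + 30508 = \left(-129 - 634\right) + 30508 = -763 + 30508 = 29745$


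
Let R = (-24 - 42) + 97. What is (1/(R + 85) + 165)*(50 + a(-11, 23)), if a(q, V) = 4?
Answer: 516807/58 ≈ 8910.5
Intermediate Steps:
R = 31 (R = -66 + 97 = 31)
(1/(R + 85) + 165)*(50 + a(-11, 23)) = (1/(31 + 85) + 165)*(50 + 4) = (1/116 + 165)*54 = (19141/116)*54 = 516807/58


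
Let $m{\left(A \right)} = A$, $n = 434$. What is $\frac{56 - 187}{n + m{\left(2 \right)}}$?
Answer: $- \frac{131}{436} \approx -0.30046$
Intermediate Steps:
$\frac{56 - 187}{n + m{\left(2 \right)}} = \frac{56 - 187}{434 + 2} = - \frac{131}{436}$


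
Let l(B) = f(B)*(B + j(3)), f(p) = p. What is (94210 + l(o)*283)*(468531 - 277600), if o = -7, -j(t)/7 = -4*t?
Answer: -11136432437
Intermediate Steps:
j(t) = 28*t (j(t) = -(-28)*t = 28*t)
l(B) = B*(84 + B) (l(B) = B*(B + 28*3) = B*(B + 84) = B*(84 + B))
(94210 + l(o)*283)*(468531 - 277600) = (94210 - 7*(84 - 7)*283)*(468531 - 277600) = (94210 - 7*77*283)*190931 = (94210 - 539*283)*190931 = (94210 - 152537)*190931 = -58327*190931 = -11136432437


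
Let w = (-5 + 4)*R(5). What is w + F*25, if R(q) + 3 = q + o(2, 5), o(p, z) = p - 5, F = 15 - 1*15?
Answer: 1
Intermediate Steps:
F = 0 (F = 15 - 15 = 0)
o(p, z) = -5 + p
R(q) = -6 + q (R(q) = -3 + (q + (-5 + 2)) = -3 + (q - 3) = -3 + (-3 + q) = -6 + q)
w = 1 (w = (-5 + 4)*(-6 + 5) = -1*(-1) = 1)
w + F*25 = 1 + 0*25 = 1 + 0 = 1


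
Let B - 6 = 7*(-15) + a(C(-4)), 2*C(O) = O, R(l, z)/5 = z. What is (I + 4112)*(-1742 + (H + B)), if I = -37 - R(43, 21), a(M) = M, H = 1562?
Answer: -1115570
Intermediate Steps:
R(l, z) = 5*z
C(O) = O/2
B = -101 (B = 6 + (7*(-15) + (1/2)*(-4)) = 6 + (-105 - 2) = 6 - 107 = -101)
I = -142 (I = -37 - 5*21 = -37 - 1*105 = -37 - 105 = -142)
(I + 4112)*(-1742 + (H + B)) = (-142 + 4112)*(-1742 + (1562 - 101)) = 3970*(-1742 + 1461) = 3970*(-281) = -1115570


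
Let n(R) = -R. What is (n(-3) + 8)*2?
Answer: 22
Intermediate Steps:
(n(-3) + 8)*2 = (-1*(-3) + 8)*2 = (3 + 8)*2 = 11*2 = 22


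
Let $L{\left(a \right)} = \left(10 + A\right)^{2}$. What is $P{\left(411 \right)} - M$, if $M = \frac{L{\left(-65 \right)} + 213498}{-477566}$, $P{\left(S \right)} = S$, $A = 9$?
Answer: $\frac{196493485}{477566} \approx 411.45$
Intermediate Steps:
$L{\left(a \right)} = 361$ ($L{\left(a \right)} = \left(10 + 9\right)^{2} = 19^{2} = 361$)
$M = - \frac{213859}{477566}$ ($M = \frac{361 + 213498}{-477566} = 213859 \left(- \frac{1}{477566}\right) = - \frac{213859}{477566} \approx -0.44781$)
$P{\left(411 \right)} - M = 411 - - \frac{213859}{477566} = 411 + \frac{213859}{477566} = \frac{196493485}{477566}$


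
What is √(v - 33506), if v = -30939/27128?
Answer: I*√6164713936874/13564 ≈ 183.05*I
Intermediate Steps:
v = -30939/27128 (v = -30939*1/27128 = -30939/27128 ≈ -1.1405)
√(v - 33506) = √(-30939/27128 - 33506) = √(-908981707/27128) = I*√6164713936874/13564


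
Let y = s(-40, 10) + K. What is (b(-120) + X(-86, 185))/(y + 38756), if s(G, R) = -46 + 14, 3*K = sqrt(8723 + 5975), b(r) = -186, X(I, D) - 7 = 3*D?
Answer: 65521008/6747959443 - 564*sqrt(14698)/6747959443 ≈ 0.0096996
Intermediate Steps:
X(I, D) = 7 + 3*D
K = sqrt(14698)/3 (K = sqrt(8723 + 5975)/3 = sqrt(14698)/3 ≈ 40.412)
s(G, R) = -32
y = -32 + sqrt(14698)/3 ≈ 8.4118
(b(-120) + X(-86, 185))/(y + 38756) = (-186 + (7 + 3*185))/((-32 + sqrt(14698)/3) + 38756) = (-186 + (7 + 555))/(38724 + sqrt(14698)/3) = (-186 + 562)/(38724 + sqrt(14698)/3) = 376/(38724 + sqrt(14698)/3)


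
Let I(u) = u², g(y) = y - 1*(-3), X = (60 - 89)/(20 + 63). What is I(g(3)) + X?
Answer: 2959/83 ≈ 35.651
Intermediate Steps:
X = -29/83 ≈ -0.34940
g(y) = 3 + y (g(y) = y + 3 = 3 + y)
I(g(3)) + X = (3 + 3)² - 29/83 = 6² - 29/83 = 36 - 29/83 = 2959/83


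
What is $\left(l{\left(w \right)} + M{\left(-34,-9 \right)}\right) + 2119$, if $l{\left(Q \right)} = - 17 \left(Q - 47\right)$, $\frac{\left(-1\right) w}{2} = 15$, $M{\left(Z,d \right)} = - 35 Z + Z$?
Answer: $4584$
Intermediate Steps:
$M{\left(Z,d \right)} = - 34 Z$
$w = -30$ ($w = \left(-2\right) 15 = -30$)
$l{\left(Q \right)} = 799 - 17 Q$ ($l{\left(Q \right)} = - 17 \left(-47 + Q\right) = 799 - 17 Q$)
$\left(l{\left(w \right)} + M{\left(-34,-9 \right)}\right) + 2119 = \left(\left(799 - -510\right) - -1156\right) + 2119 = \left(\left(799 + 510\right) + 1156\right) + 2119 = \left(1309 + 1156\right) + 2119 = 2465 + 2119 = 4584$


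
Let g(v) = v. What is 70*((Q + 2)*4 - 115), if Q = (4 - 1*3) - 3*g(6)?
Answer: -12250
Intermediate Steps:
Q = -17 (Q = (4 - 1*3) - 3*6 = (4 - 3) - 18 = 1 - 18 = -17)
70*((Q + 2)*4 - 115) = 70*((-17 + 2)*4 - 115) = 70*(-15*4 - 115) = 70*(-60 - 115) = 70*(-175) = -12250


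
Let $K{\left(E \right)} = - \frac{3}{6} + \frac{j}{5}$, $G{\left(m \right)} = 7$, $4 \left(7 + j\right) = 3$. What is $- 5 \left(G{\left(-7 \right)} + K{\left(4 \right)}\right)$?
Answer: $- \frac{105}{4} \approx -26.25$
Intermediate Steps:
$j = - \frac{25}{4}$ ($j = -7 + \frac{1}{4} \cdot 3 = -7 + \frac{3}{4} = - \frac{25}{4} \approx -6.25$)
$K{\left(E \right)} = - \frac{7}{4}$ ($K{\left(E \right)} = - \frac{3}{6} - \frac{25}{4 \cdot 5} = \left(-3\right) \frac{1}{6} - \frac{5}{4} = - \frac{1}{2} - \frac{5}{4} = - \frac{7}{4}$)
$- 5 \left(G{\left(-7 \right)} + K{\left(4 \right)}\right) = - 5 \left(7 - \frac{7}{4}\right) = \left(-5\right) \frac{21}{4} = - \frac{105}{4}$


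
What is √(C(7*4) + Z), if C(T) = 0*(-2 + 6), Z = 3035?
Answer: √3035 ≈ 55.091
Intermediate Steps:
C(T) = 0 (C(T) = 0*4 = 0)
√(C(7*4) + Z) = √(0 + 3035) = √3035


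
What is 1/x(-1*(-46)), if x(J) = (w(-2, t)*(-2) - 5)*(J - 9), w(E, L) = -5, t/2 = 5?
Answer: 1/185 ≈ 0.0054054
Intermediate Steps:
t = 10 (t = 2*5 = 10)
x(J) = -45 + 5*J (x(J) = (-5*(-2) - 5)*(J - 9) = (10 - 5)*(-9 + J) = 5*(-9 + J) = -45 + 5*J)
1/x(-1*(-46)) = 1/(-45 + 5*(-1*(-46))) = 1/(-45 + 5*46) = 1/(-45 + 230) = 1/185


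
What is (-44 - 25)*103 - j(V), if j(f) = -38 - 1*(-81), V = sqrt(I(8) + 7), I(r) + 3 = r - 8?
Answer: -7150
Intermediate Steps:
I(r) = -11 + r (I(r) = -3 + (r - 8) = -3 + (-8 + r) = -11 + r)
V = 2 (V = sqrt((-11 + 8) + 7) = sqrt(-3 + 7) = sqrt(4) = 2)
j(f) = 43 (j(f) = -38 + 81 = 43)
(-44 - 25)*103 - j(V) = (-44 - 25)*103 - 1*43 = -69*103 - 43 = -7107 - 43 = -7150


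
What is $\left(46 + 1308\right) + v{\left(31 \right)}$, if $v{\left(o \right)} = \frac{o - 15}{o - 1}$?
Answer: $\frac{20318}{15} \approx 1354.5$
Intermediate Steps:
$v{\left(o \right)} = \frac{-15 + o}{-1 + o}$
$\left(46 + 1308\right) + v{\left(31 \right)} = \left(46 + 1308\right) + \frac{-15 + 31}{-1 + 31} = 1354 + \frac{1}{30} \cdot 16 = 1354 + \frac{8}{15} = \frac{20318}{15}$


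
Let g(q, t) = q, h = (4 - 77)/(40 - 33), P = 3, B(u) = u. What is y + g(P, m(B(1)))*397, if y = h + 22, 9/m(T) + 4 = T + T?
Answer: 8418/7 ≈ 1202.6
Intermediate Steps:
m(T) = 9/(-4 + 2*T) (m(T) = 9/(-4 + (T + T)) = 9/(-4 + 2*T))
h = -73/7 ≈ -10.429
y = 81/7 (y = -73/7 + 22 = 81/7 ≈ 11.571)
y + g(P, m(B(1)))*397 = 81/7 + 3*397 = 81/7 + 1191 = 8418/7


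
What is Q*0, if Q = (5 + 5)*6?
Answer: 0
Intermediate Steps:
Q = 60 (Q = 10*6 = 60)
Q*0 = 60*0 = 0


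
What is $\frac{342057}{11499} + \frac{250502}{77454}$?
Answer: $\frac{4895700896}{148440591} \approx 32.981$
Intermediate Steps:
$\frac{342057}{11499} + \frac{250502}{77454} = 342057 \cdot \frac{1}{11499} + 250502 \cdot \frac{1}{77454} = \frac{114019}{3833} + \frac{125251}{38727} = \frac{4895700896}{148440591}$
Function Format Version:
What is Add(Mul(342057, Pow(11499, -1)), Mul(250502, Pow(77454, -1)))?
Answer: Rational(4895700896, 148440591) ≈ 32.981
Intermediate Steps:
Add(Mul(342057, Pow(11499, -1)), Mul(250502, Pow(77454, -1))) = Add(Mul(342057, Rational(1, 11499)), Mul(250502, Rational(1, 77454))) = Add(Rational(114019, 3833), Rational(125251, 38727)) = Rational(4895700896, 148440591)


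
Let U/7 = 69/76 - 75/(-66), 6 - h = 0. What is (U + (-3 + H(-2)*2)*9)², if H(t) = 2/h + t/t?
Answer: 89397025/698896 ≈ 127.91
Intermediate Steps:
h = 6 (h = 6 - 1*0 = 6 + 0 = 6)
H(t) = 4/3 (H(t) = 2/6 + t/t = 2*(⅙) + 1 = ⅓ + 1 = 4/3)
U = 11963/836 (U = 7*(69/76 - 75/(-66)) = 7*(69*(1/76) - 75*(-1/66)) = 7*(69/76 + 25/22) = 7*(1709/836) = 11963/836 ≈ 14.310)
(U + (-3 + H(-2)*2)*9)² = (11963/836 + (-3 + (4/3)*2)*9)² = (11963/836 + (-3 + 8/3)*9)² = (11963/836 - ⅓*9)² = (11963/836 - 3)² = (9455/836)² = 89397025/698896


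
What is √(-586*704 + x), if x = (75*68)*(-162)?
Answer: 2*I*√309686 ≈ 1113.0*I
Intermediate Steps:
x = -826200 (x = 5100*(-162) = -826200)
√(-586*704 + x) = √(-586*704 - 826200) = √(-412544 - 826200) = √(-1238744) = 2*I*√309686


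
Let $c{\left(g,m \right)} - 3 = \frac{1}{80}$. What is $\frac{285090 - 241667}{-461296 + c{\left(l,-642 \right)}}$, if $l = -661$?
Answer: $- \frac{3473840}{36903439} \approx -0.094133$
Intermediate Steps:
$c{\left(g,m \right)} = \frac{241}{80}$ ($c{\left(g,m \right)} = 3 + \frac{1}{80} = \frac{241}{80}$)
$\frac{285090 - 241667}{-461296 + c{\left(l,-642 \right)}} = \frac{285090 - 241667}{-461296 + \frac{241}{80}} = \frac{43423}{- \frac{36903439}{80}} = 43423 \left(- \frac{80}{36903439}\right) = - \frac{3473840}{36903439}$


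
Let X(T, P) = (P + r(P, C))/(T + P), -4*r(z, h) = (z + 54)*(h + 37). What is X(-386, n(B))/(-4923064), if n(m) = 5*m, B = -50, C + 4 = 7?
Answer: 285/521844784 ≈ 5.4614e-7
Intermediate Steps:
C = 3 (C = -4 + 7 = 3)
r(z, h) = -(37 + h)*(54 + z)/4 (r(z, h) = -(z + 54)*(h + 37)/4 = -(54 + z)*(37 + h)/4 = -(37 + h)*(54 + z)/4)
X(T, P) = (-540 - 9*P)/(P + T) (X(T, P) = (P + (-999/2 - 37*P/4 - 27/2*3 - ¼*3*P))/(T + P) = (P + (-999/2 - 37*P/4 - 81/2 - 3*P/4))/(P + T) = (P + (-540 - 10*P))/(P + T) = (-540 - 9*P)/(P + T))
X(-386, n(B))/(-4923064) = (9*(-60 - 5*(-50))/(5*(-50) - 386))/(-4923064) = (9*(-60 - 1*(-250))/(-250 - 386))*(-1/4923064) = (9*(-60 + 250)/(-636))*(-1/4923064) = (9*(-1/636)*190)*(-1/4923064) = -285/106*(-1/4923064) = 285/521844784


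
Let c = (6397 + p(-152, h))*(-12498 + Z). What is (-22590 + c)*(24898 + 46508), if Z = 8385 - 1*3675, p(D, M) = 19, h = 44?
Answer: -3569614359588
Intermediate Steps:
Z = 4710 (Z = 8385 - 3675 = 4710)
c = -49967808 (c = (6397 + 19)*(-12498 + 4710) = 6416*(-7788) = -49967808)
(-22590 + c)*(24898 + 46508) = (-22590 - 49967808)*(24898 + 46508) = -49990398*71406 = -3569614359588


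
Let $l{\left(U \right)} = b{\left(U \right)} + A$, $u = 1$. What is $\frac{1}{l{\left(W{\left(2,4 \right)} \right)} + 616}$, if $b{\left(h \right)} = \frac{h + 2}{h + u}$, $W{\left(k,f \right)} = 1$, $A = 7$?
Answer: $\frac{2}{1249} \approx 0.0016013$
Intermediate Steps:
$b{\left(h \right)} = \frac{2 + h}{1 + h}$ ($b{\left(h \right)} = \frac{h + 2}{h + 1} = \frac{2 + h}{1 + h}$)
$l{\left(U \right)} = 7 + \frac{2 + U}{1 + U}$ ($l{\left(U \right)} = \frac{2 + U}{1 + U} + 7 = 7 + \frac{2 + U}{1 + U}$)
$\frac{1}{l{\left(W{\left(2,4 \right)} \right)} + 616} = \frac{1}{\frac{9 + 8 \cdot 1}{1 + 1} + 616} = \frac{1}{\frac{9 + 8}{2} + 616} = \frac{1}{\frac{1}{2} \cdot 17 + 616} = \frac{1}{\frac{17}{2} + 616} = \frac{1}{\frac{1249}{2}} = \frac{2}{1249}$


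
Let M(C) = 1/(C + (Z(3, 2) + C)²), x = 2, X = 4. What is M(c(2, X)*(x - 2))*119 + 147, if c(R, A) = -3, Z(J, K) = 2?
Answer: 707/4 ≈ 176.75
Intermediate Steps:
M(C) = 1/(C + (2 + C)²)
M(c(2, X)*(x - 2))*119 + 147 = 119/(-3*(2 - 2) + (2 - 3*(2 - 2))²) + 147 = 119/(-3*0 + (2 - 3*0)²) + 147 = 119/(0 + (2 + 0)²) + 147 = 119/(0 + 2²) + 147 = 119/(0 + 4) + 147 = 119/4 + 147 = 707/4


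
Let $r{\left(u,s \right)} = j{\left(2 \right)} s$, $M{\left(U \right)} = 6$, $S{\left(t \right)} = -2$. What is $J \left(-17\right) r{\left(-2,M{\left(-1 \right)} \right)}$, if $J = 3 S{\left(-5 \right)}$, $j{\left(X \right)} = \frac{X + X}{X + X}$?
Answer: $612$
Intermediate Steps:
$j{\left(X \right)} = 1$ ($j{\left(X \right)} = \frac{2 X}{2 X} = 2 X \frac{1}{2 X} = 1$)
$J = -6$ ($J = 3 \left(-2\right) = -6$)
$r{\left(u,s \right)} = s$ ($r{\left(u,s \right)} = 1 s = s$)
$J \left(-17\right) r{\left(-2,M{\left(-1 \right)} \right)} = \left(-6\right) \left(-17\right) 6 = 102 \cdot 6 = 612$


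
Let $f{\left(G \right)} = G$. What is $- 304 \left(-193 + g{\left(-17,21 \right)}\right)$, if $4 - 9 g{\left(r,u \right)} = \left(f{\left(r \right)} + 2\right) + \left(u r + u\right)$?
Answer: $\frac{420128}{9} \approx 46681.0$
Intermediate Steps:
$g{\left(r,u \right)} = \frac{2}{9} - \frac{r}{9} - \frac{u}{9} - \frac{r u}{9}$ ($g{\left(r,u \right)} = \frac{4}{9} - \frac{\left(r + 2\right) + \left(u r + u\right)}{9} = \frac{4}{9} - \frac{\left(2 + r\right) + \left(r u + u\right)}{9} = \frac{4}{9} - \frac{\left(2 + r\right) + \left(u + r u\right)}{9} = \frac{4}{9} - \frac{2 + r + u + r u}{9} = \frac{4}{9} - \left(\frac{2}{9} + \frac{r}{9} + \frac{u}{9} + \frac{r u}{9}\right) = \frac{2}{9} - \frac{r}{9} - \frac{u}{9} - \frac{r u}{9}$)
$- 304 \left(-193 + g{\left(-17,21 \right)}\right) = - 304 \left(-193 - \left(\frac{2}{9} - \frac{119}{3}\right)\right) = - 304 \left(-193 + \left(\frac{2}{9} + \frac{17}{9} - \frac{7}{3} + \frac{119}{3}\right)\right) = - 304 \left(-193 + \frac{355}{9}\right) = \left(-304\right) \left(- \frac{1382}{9}\right) = \frac{420128}{9}$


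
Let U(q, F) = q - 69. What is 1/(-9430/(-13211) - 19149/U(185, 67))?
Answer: -1532476/251883559 ≈ -0.0060841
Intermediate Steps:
U(q, F) = -69 + q
1/(-9430/(-13211) - 19149/U(185, 67)) = 1/(-9430/(-13211) - 19149/(-69 + 185)) = 1/(-9430*(-1/13211) - 19149/116) = 1/(9430/13211 - 19149*1/116) = 1/(9430/13211 - 19149/116) = 1/(-251883559/1532476) = -1532476/251883559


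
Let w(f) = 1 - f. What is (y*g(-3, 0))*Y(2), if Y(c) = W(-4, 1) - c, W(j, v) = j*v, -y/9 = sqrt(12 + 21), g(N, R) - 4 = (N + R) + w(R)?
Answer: 108*sqrt(33) ≈ 620.41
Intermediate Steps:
g(N, R) = 5 + N (g(N, R) = 4 + ((N + R) + (1 - R)) = 4 + (1 + N) = 5 + N)
y = -9*sqrt(33) (y = -9*sqrt(12 + 21) = -9*sqrt(33) ≈ -51.701)
Y(c) = -4 - c (Y(c) = -4*1 - c = -4 - c)
(y*g(-3, 0))*Y(2) = ((-9*sqrt(33))*(5 - 3))*(-4 - 1*2) = (-9*sqrt(33)*2)*(-4 - 2) = -18*sqrt(33)*(-6) = 108*sqrt(33)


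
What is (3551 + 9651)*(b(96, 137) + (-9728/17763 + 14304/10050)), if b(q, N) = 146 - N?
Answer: 3879141244034/29753025 ≈ 1.3038e+5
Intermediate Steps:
(3551 + 9651)*(b(96, 137) + (-9728/17763 + 14304/10050)) = (3551 + 9651)*((146 - 1*137) + (-9728/17763 + 14304/10050)) = 13202*((146 - 137) + (-9728*1/17763 + 14304*(1/10050))) = 13202*(9 + (-9728/17763 + 2384/1675)) = 13202*(9 + 26052592/29753025) = 13202*(293829817/29753025) = 3879141244034/29753025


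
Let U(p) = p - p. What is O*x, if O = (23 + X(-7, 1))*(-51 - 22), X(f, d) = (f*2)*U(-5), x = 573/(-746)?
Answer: 962067/746 ≈ 1289.6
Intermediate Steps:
U(p) = 0
x = -573/746 (x = 573*(-1/746) = -573/746 ≈ -0.76810)
X(f, d) = 0 (X(f, d) = (f*2)*0 = (2*f)*0 = 0)
O = -1679 (O = (23 + 0)*(-51 - 22) = 23*(-73) = -1679)
O*x = -1679*(-573/746) = 962067/746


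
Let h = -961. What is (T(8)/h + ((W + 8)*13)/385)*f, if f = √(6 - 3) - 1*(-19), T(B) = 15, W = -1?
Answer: 221692/52855 + 11668*√3/52855 ≈ 4.5767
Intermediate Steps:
f = 19 + √3 (f = √3 + 19 = 19 + √3 ≈ 20.732)
(T(8)/h + ((W + 8)*13)/385)*f = (15/(-961) + ((-1 + 8)*13)/385)*(19 + √3) = (15*(-1/961) + (7*13)*(1/385))*(19 + √3) = (-15/961 + 91*(1/385))*(19 + √3) = (-15/961 + 13/55)*(19 + √3) = 11668*(19 + √3)/52855 = 221692/52855 + 11668*√3/52855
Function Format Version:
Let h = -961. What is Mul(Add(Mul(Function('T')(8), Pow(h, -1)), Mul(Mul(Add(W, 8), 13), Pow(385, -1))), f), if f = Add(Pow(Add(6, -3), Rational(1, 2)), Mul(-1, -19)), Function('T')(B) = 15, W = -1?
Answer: Add(Rational(221692, 52855), Mul(Rational(11668, 52855), Pow(3, Rational(1, 2)))) ≈ 4.5767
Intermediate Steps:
f = Add(19, Pow(3, Rational(1, 2))) (f = Add(Pow(3, Rational(1, 2)), 19) = Add(19, Pow(3, Rational(1, 2))) ≈ 20.732)
Mul(Add(Mul(Function('T')(8), Pow(h, -1)), Mul(Mul(Add(W, 8), 13), Pow(385, -1))), f) = Mul(Add(Mul(15, Pow(-961, -1)), Mul(Mul(Add(-1, 8), 13), Pow(385, -1))), Add(19, Pow(3, Rational(1, 2)))) = Mul(Add(Mul(15, Rational(-1, 961)), Mul(Mul(7, 13), Rational(1, 385))), Add(19, Pow(3, Rational(1, 2)))) = Mul(Add(Rational(-15, 961), Mul(91, Rational(1, 385))), Add(19, Pow(3, Rational(1, 2)))) = Mul(Add(Rational(-15, 961), Rational(13, 55)), Add(19, Pow(3, Rational(1, 2)))) = Mul(Rational(11668, 52855), Add(19, Pow(3, Rational(1, 2)))) = Add(Rational(221692, 52855), Mul(Rational(11668, 52855), Pow(3, Rational(1, 2))))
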